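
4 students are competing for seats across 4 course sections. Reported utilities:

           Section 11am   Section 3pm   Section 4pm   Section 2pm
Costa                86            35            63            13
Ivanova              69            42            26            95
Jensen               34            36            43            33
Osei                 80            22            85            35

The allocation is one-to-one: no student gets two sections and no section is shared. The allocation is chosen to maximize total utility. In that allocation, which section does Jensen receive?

Jensen receives Section 3pm.

Treat this as an assignment problem: match each student to one section.
Optimal: Costa→Section 11am (86 points), Ivanova→Section 2pm (95 points), Jensen→Section 3pm (36 points), Osei→Section 4pm (85 points) — total 86+95+36+85 = 302 points.
Column-greedy (each section in turn goes to its best remaining student) gives 246 points, worse by 56.
Swapping Osei↔Ivanova (Osei→Section 2pm 35 points, Ivanova→Section 4pm 26 points) loses 119.
Jensen's own top section is Section 4pm (43 points), but forcing Jensen→Section 4pm and reassigning the rest optimally gives only 253 points — worse by 49.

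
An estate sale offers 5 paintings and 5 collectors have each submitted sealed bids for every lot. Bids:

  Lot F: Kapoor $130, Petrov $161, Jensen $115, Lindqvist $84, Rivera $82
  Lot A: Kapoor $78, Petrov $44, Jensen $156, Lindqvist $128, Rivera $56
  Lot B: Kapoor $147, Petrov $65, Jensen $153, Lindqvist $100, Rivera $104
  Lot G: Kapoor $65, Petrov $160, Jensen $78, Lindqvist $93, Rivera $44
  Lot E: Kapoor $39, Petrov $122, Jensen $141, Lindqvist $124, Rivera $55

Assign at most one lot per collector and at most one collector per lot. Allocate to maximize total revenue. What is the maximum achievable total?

Optimal: Kapoor→Lot F ($130), Petrov→Lot G ($160), Jensen→Lot A ($156), Lindqvist→Lot E ($124), Rivera→Lot B ($104) — total 130+160+156+124+104 = $674.
Max-entry greedy (repeatedly take the single best remaining cell) gives $632, worse by 42.
Swapping Kapoor↔Petrov (Kapoor→Lot G $65, Petrov→Lot F $161) loses 64.
No other one-to-one assignment exceeds $674.

Max total: $674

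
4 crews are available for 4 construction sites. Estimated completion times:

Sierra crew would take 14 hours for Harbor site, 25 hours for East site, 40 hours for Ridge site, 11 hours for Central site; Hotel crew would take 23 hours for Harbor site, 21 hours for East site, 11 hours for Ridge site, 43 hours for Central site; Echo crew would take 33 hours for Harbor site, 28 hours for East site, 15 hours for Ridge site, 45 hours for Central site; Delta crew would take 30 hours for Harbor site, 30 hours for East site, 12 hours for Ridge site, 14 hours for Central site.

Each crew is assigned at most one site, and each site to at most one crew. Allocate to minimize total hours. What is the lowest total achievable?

Optimal: Sierra crew→Harbor site (14 hours), Hotel crew→East site (21 hours), Echo crew→Ridge site (15 hours), Delta crew→Central site (14 hours) — total 14+21+15+14 = 64 hours.
Min-entry greedy (repeatedly take the single cheapest remaining cell) gives 80 hours, worse by 16.
No other one-to-one assignment undercuts 64 hours.

Min total: 64 hours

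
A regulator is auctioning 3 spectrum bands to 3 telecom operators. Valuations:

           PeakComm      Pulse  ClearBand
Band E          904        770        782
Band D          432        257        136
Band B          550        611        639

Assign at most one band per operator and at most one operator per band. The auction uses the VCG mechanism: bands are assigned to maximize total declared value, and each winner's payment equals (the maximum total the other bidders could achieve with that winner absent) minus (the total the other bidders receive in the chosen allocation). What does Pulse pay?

Efficient allocation: PeakComm→Band D ($432M), Pulse→Band E ($770M), ClearBand→Band B ($639M); total welfare W = $1841M.
Pulse receives Band E at value $770M, so the others get W − 770 = $1071M.
Without Pulse: best allocation of the remaining 2 bidders over all 3 bands is PeakComm→Band E ($904M), ClearBand→Band B ($639M), total $1543M.
VCG payment = (others' best without Pulse) − (others' welfare with Pulse) = 1543 − 1071 = $472M.

Pulse pays $472M.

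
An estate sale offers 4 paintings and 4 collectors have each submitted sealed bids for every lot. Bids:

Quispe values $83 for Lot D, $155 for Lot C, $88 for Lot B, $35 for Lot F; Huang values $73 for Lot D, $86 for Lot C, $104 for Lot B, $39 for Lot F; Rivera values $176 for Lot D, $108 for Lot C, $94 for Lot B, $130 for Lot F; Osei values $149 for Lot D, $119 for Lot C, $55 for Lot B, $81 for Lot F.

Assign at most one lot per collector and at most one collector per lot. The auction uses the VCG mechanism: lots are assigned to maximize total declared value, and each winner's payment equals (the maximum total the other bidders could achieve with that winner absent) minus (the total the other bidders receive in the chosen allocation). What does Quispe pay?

Efficient allocation: Quispe→Lot C ($155), Huang→Lot B ($104), Rivera→Lot F ($130), Osei→Lot D ($149); total welfare W = $538.
Quispe receives Lot C at value $155, so the others get W − 155 = $383.
Without Quispe: best allocation of the remaining 3 bidders over all 4 lots is Huang→Lot B ($104), Rivera→Lot D ($176), Osei→Lot C ($119), total $399.
VCG payment = (others' best without Quispe) − (others' welfare with Quispe) = 399 − 383 = $16.

Quispe pays $16.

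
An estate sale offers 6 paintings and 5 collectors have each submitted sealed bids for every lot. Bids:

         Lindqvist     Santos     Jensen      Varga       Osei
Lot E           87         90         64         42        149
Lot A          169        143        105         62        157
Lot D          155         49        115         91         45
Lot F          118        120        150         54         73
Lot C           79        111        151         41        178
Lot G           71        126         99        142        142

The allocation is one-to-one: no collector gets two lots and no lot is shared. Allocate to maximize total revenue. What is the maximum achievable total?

This is the linear assignment problem.
Optimal: Lindqvist→Lot D ($155), Santos→Lot A ($143), Jensen→Lot F ($150), Varga→Lot G ($142), Osei→Lot C ($178) — total 155+143+150+142+178 = $768.
Column-greedy (each lot in turn goes to its best remaining collector) gives $594, worse by 174.
Swapping Osei↔Lindqvist (Osei→Lot D $45, Lindqvist→Lot C $79) loses 209.

Max total: $768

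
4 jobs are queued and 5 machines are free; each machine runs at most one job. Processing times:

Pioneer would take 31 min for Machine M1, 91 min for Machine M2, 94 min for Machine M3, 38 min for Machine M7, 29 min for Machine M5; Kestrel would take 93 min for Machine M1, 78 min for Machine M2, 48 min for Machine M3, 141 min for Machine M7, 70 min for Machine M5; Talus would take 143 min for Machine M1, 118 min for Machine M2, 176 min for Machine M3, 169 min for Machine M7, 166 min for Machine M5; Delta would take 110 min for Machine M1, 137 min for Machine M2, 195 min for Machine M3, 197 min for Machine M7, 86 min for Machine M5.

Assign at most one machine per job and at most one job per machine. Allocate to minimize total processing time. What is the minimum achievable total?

Minimum total: 283 min

Treat this as an assignment problem: match each job to one machine.
Optimal: Pioneer→Machine M1 (31 min), Kestrel→Machine M3 (48 min), Talus→Machine M2 (118 min), Delta→Machine M5 (86 min) — total 31+48+118+86 = 283 min.
Column-greedy (each machine in turn goes to its cheapest remaining job) gives 482 min, worse by 199.
Swapping Talus↔Kestrel (Talus→Machine M3 176 min, Kestrel→Machine M2 78 min) adds 88.
No other one-to-one assignment undercuts 283 min.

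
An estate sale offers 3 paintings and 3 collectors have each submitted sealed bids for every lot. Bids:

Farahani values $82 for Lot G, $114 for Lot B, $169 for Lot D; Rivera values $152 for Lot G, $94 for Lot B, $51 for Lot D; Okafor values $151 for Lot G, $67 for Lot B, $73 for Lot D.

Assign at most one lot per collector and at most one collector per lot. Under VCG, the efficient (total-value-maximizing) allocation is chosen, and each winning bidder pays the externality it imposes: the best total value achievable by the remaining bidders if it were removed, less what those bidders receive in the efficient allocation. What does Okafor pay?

Okafor pays $58.

Efficient allocation: Farahani→Lot D ($169), Rivera→Lot B ($94), Okafor→Lot G ($151); total welfare W = $414.
Okafor receives Lot G at value $151, so the others get W − 151 = $263.
Without Okafor: best allocation of the remaining 2 bidders over all 3 lots is Farahani→Lot D ($169), Rivera→Lot G ($152), total $321.
VCG payment = (others' best without Okafor) − (others' welfare with Okafor) = 321 − 263 = $58.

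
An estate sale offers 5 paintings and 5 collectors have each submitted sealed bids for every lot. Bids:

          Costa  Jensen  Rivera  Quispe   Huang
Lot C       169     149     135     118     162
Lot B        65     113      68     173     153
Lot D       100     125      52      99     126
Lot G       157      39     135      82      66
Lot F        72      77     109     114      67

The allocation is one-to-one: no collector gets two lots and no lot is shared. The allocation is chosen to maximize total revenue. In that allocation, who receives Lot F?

Rivera receives Lot F.

Optimal: Costa→Lot G ($157), Jensen→Lot D ($125), Rivera→Lot F ($109), Quispe→Lot B ($173), Huang→Lot C ($162) — total 157+125+109+173+162 = $726.
Max-entry greedy (repeatedly take the single best remaining cell) gives $680, worse by 46.
Next-best assignment: Costa→Lot G, Jensen→Lot C, Rivera→Lot F, Quispe→Lot B, Huang→Lot D = $714.
Rivera's own top lot is Lot C ($135), but forcing Rivera→Lot C and reassigning the rest optimally gives only $684 — worse by 42.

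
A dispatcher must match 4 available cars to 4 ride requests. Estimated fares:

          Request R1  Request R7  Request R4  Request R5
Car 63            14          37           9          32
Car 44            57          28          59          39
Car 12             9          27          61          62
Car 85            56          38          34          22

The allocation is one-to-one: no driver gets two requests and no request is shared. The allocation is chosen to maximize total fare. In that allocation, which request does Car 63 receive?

Car 63 receives Request R7.

This is a one-to-one assignment (maximum-weight bipartite matching).
Optimal: Car 63→Request R7 ($37), Car 44→Request R4 ($59), Car 12→Request R5 ($62), Car 85→Request R1 ($56) — total 37+59+62+56 = $214.
Next-best assignment: Car 63→Request R7, Car 44→Request R5, Car 12→Request R4, Car 85→Request R1 = $193.
Swapping Car 44↔Car 85 (Car 44→Request R1 $57, Car 85→Request R4 $34) loses 24.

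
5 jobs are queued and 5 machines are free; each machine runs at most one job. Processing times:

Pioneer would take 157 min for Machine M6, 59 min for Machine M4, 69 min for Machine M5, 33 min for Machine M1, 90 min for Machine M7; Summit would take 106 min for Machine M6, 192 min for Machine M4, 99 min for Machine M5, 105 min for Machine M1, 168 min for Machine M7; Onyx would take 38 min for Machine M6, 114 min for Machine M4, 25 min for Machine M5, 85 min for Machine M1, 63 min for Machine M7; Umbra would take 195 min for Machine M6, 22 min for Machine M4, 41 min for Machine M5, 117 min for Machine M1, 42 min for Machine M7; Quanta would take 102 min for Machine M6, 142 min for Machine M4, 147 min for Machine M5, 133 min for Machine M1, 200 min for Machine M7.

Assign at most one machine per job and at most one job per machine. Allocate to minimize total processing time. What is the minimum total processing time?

Optimal: Pioneer→Machine M1 (33 min), Summit→Machine M5 (99 min), Onyx→Machine M7 (63 min), Umbra→Machine M4 (22 min), Quanta→Machine M6 (102 min) — total 33+99+63+22+102 = 319 min.
Min-entry greedy (repeatedly take the single cheapest remaining cell) gives 350 min, worse by 31.
No other one-to-one assignment undercuts 319 min.

Min total: 319 min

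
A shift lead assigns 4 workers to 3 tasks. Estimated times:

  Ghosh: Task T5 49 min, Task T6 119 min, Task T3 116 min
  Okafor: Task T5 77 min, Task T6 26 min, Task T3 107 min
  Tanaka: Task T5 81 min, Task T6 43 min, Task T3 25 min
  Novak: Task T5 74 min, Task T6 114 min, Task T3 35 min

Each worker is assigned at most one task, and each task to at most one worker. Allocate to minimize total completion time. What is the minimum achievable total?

Optimal: Ghosh→Task T5 (49 min), Okafor→Task T6 (26 min), Tanaka→Task T3 (25 min) — total 49+26+25 = 100 min.
Next-best assignment: Ghosh→Task T5, Okafor→Task T6, Novak→Task T3 = 110 min.
Swapping Tanaka↔Okafor (Tanaka→Task T6 43 min, Okafor→Task T3 107 min) adds 99.
Checked against all permutations: 100 min is optimal.

Minimum total: 100 min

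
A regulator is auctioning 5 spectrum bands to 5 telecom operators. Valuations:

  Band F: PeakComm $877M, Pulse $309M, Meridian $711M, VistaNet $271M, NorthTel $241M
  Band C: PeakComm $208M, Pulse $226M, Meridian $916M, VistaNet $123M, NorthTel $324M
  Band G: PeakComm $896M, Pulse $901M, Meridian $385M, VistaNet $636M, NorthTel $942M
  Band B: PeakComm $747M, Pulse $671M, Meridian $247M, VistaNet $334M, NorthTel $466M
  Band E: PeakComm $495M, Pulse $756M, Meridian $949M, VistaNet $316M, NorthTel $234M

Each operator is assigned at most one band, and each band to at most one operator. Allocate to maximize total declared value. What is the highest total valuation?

Maximum total: $3825M

Optimal: PeakComm→Band F ($877M), Pulse→Band E ($756M), Meridian→Band C ($916M), VistaNet→Band B ($334M), NorthTel→Band G ($942M) — total 877+756+916+334+942 = $3825M.
Next-best assignment: PeakComm→Band F, Pulse→Band B, Meridian→Band C, VistaNet→Band E, NorthTel→Band G = $3722M.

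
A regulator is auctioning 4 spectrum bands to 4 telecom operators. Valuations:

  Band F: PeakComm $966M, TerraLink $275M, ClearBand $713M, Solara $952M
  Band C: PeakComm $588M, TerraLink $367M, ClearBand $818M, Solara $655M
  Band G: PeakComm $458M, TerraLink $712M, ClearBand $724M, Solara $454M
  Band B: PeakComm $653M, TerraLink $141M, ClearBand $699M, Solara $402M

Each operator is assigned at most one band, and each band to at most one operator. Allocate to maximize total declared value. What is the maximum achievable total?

Optimal: PeakComm→Band B ($653M), TerraLink→Band G ($712M), ClearBand→Band C ($818M), Solara→Band F ($952M) — total 653+712+818+952 = $3135M.
Row-greedy (each operator in turn takes its best remaining band) gives $2898M, worse by 237.
Swapping Solara↔ClearBand (Solara→Band C $655M, ClearBand→Band F $713M) loses 402.
Checked against all permutations: $3135M is optimal.

Max total: $3135M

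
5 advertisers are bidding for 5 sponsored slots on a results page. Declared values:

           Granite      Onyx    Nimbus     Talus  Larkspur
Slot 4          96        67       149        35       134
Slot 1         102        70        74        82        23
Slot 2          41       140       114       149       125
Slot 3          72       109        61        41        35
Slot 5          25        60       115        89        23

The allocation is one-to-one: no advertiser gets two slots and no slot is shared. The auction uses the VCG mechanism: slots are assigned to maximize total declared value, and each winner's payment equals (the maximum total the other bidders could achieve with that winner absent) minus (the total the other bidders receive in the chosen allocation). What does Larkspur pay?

Efficient allocation: Granite→Slot 1 ($102), Onyx→Slot 3 ($109), Nimbus→Slot 5 ($115), Talus→Slot 2 ($149), Larkspur→Slot 4 ($134); total welfare W = $609.
Larkspur receives Slot 4 at value $134, so the others get W − 134 = $475.
Without Larkspur: best allocation of the remaining 4 bidders over all 5 slots is Granite→Slot 1 ($102), Onyx→Slot 3 ($109), Nimbus→Slot 4 ($149), Talus→Slot 2 ($149), total $509.
VCG payment = (others' best without Larkspur) − (others' welfare with Larkspur) = 509 − 475 = $34.

Larkspur pays $34.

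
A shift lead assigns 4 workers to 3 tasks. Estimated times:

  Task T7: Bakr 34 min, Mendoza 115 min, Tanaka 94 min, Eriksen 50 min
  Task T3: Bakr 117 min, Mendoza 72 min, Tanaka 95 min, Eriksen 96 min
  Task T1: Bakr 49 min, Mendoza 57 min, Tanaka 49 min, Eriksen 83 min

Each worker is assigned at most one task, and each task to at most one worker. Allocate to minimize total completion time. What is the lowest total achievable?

Optimal: Bakr→Task T7 (34 min), Mendoza→Task T3 (72 min), Tanaka→Task T1 (49 min) — total 34+72+49 = 155 min.
Row-greedy (each worker in turn takes its cheapest remaining task) gives 186 min, worse by 31.
Swapping Bakr↔Mendoza (Bakr→Task T3 117 min, Mendoza→Task T7 115 min) adds 126.

Min total: 155 min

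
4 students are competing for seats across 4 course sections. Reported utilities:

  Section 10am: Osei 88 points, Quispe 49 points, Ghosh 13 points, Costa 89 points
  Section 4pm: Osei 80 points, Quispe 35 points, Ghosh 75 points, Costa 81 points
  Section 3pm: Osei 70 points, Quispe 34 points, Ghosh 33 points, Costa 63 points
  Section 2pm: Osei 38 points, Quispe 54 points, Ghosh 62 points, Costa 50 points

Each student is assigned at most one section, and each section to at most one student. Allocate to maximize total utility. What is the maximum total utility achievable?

Maximum total: 288 points

Optimal: Osei→Section 3pm (70 points), Quispe→Section 2pm (54 points), Ghosh→Section 4pm (75 points), Costa→Section 10am (89 points) — total 70+54+75+89 = 288 points.
Max-entry greedy (repeatedly take the single best remaining cell) gives 265 points, worse by 23.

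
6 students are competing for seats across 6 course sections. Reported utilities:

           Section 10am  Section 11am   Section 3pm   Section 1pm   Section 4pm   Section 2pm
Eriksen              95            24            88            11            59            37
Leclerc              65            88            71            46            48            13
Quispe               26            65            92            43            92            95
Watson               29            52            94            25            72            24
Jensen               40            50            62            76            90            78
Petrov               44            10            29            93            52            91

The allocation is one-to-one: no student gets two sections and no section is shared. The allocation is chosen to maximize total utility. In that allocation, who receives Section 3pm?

Optimal: Eriksen→Section 10am (95 points), Leclerc→Section 11am (88 points), Quispe→Section 2pm (95 points), Watson→Section 3pm (94 points), Jensen→Section 4pm (90 points), Petrov→Section 1pm (93 points) — total 95+88+95+94+90+93 = 555 points.
Column-greedy (each section in turn goes to its best remaining student) gives 540 points, worse by 15.
Every other assignment is strictly worse.

Watson receives Section 3pm.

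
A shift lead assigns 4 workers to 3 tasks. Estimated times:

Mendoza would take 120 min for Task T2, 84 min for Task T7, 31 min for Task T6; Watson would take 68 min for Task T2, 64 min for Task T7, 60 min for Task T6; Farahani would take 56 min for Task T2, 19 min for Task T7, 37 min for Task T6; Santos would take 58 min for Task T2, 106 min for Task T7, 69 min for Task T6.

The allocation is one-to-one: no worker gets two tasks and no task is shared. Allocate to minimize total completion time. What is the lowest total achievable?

Optimal: Santos→Task T2 (58 min), Farahani→Task T7 (19 min), Mendoza→Task T6 (31 min) — total 58+19+31 = 108 min.
Row-greedy (each worker in turn takes its cheapest remaining task) gives 151 min, worse by 43.

Minimum total: 108 min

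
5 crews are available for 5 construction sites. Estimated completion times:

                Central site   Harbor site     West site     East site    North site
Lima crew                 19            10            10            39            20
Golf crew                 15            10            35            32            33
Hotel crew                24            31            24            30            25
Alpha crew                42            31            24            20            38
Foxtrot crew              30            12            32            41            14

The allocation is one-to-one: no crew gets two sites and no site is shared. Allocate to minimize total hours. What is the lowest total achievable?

Optimal: Lima crew→West site (10 hours), Golf crew→Harbor site (10 hours), Hotel crew→Central site (24 hours), Alpha crew→East site (20 hours), Foxtrot crew→North site (14 hours) — total 10+10+24+20+14 = 78 hours.
Swapping Alpha crew↔Lima crew (Alpha crew→West site 24 hours, Lima crew→East site 39 hours) adds 33.

Minimum total: 78 hours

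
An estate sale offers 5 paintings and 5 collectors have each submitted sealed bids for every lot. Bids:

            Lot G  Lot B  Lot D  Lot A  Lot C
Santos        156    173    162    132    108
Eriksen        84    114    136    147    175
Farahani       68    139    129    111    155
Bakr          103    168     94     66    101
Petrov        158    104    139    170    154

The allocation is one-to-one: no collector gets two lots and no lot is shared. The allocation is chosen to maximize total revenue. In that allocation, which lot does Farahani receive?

Farahani receives Lot D.

Optimal: Santos→Lot G ($156), Eriksen→Lot C ($175), Farahani→Lot D ($129), Bakr→Lot B ($168), Petrov→Lot A ($170) — total 156+175+129+168+170 = $798.
Column-greedy (each lot in turn goes to its best remaining collector) gives $679, worse by 119.
Swapping Petrov↔Bakr (Petrov→Lot B $104, Bakr→Lot A $66) loses 168.
Farahani's own top lot is Lot C ($155), but forcing Farahani→Lot C and reassigning the rest optimally gives only $790 — worse by 8.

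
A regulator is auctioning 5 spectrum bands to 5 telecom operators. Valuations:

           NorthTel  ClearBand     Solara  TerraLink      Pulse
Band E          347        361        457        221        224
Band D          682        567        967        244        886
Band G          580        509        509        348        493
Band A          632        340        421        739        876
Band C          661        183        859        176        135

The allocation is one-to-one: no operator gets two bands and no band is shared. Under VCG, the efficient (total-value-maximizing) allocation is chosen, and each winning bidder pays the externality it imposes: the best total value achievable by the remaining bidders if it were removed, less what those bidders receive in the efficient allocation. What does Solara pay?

Solara pays $229M.

Efficient allocation: NorthTel→Band G ($580M), ClearBand→Band E ($361M), Solara→Band C ($859M), TerraLink→Band A ($739M), Pulse→Band D ($886M); total welfare W = $3425M.
Solara receives Band C at value $859M, so the others get W − 859 = $2566M.
Without Solara: best allocation of the remaining 4 bidders over all 5 bands is NorthTel→Band C ($661M), ClearBand→Band G ($509M), TerraLink→Band A ($739M), Pulse→Band D ($886M), total $2795M.
VCG payment = (others' best without Solara) − (others' welfare with Solara) = 2795 − 2566 = $229M.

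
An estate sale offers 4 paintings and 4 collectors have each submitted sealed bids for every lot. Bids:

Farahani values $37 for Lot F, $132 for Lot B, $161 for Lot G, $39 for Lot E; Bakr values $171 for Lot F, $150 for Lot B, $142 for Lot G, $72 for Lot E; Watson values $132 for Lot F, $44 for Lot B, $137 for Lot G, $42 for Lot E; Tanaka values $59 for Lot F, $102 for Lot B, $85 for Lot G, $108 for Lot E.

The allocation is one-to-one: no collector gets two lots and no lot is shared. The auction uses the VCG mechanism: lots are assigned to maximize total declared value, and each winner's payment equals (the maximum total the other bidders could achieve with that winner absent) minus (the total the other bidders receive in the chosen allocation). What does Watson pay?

Watson pays $21.

Efficient allocation: Farahani→Lot G ($161), Bakr→Lot B ($150), Watson→Lot F ($132), Tanaka→Lot E ($108); total welfare W = $551.
Watson receives Lot F at value $132, so the others get W − 132 = $419.
Without Watson: best allocation of the remaining 3 bidders over all 4 lots is Farahani→Lot G ($161), Bakr→Lot F ($171), Tanaka→Lot E ($108), total $440.
VCG payment = (others' best without Watson) − (others' welfare with Watson) = 440 − 419 = $21.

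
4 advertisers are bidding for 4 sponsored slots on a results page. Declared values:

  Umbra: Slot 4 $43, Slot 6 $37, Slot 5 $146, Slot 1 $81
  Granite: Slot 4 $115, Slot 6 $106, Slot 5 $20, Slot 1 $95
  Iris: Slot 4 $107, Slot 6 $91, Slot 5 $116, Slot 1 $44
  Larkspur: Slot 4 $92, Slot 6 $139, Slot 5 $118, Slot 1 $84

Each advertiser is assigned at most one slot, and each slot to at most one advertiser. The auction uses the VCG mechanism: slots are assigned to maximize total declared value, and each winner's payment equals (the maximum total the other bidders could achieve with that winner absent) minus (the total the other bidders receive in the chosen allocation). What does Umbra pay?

Efficient allocation: Umbra→Slot 5 ($146), Granite→Slot 1 ($95), Iris→Slot 4 ($107), Larkspur→Slot 6 ($139); total welfare W = $487.
Umbra receives Slot 5 at value $146, so the others get W − 146 = $341.
Without Umbra: best allocation of the remaining 3 bidders over all 4 slots is Granite→Slot 4 ($115), Iris→Slot 5 ($116), Larkspur→Slot 6 ($139), total $370.
VCG payment = (others' best without Umbra) − (others' welfare with Umbra) = 370 − 341 = $29.

Umbra pays $29.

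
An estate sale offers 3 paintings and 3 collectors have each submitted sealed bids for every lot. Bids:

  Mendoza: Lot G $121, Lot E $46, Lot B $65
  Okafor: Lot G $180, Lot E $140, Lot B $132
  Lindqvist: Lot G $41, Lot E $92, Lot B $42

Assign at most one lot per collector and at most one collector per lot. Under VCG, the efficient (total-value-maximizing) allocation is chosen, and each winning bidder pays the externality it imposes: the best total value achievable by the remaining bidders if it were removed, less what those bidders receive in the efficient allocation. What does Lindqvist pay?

Lindqvist pays $8.

Efficient allocation: Mendoza→Lot G ($121), Okafor→Lot B ($132), Lindqvist→Lot E ($92); total welfare W = $345.
Lindqvist receives Lot E at value $92, so the others get W − 92 = $253.
Without Lindqvist: best allocation of the remaining 2 bidders over all 3 lots is Mendoza→Lot G ($121), Okafor→Lot E ($140), total $261.
VCG payment = (others' best without Lindqvist) − (others' welfare with Lindqvist) = 261 − 253 = $8.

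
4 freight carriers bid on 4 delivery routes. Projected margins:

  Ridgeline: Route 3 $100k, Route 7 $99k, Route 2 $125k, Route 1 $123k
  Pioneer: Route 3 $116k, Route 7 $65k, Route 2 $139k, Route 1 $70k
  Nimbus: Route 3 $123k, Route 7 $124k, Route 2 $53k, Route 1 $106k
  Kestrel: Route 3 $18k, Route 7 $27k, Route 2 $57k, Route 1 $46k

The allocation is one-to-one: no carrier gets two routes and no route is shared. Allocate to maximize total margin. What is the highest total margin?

Treat this as an assignment problem: match each carrier to one route.
Optimal: Ridgeline→Route 1 ($123k), Pioneer→Route 3 ($116k), Nimbus→Route 7 ($124k), Kestrel→Route 2 ($57k) — total 123+116+124+57 = $420k.
Column-greedy (each route in turn goes to its best remaining carrier) gives $407k, worse by 13.
Swapping Pioneer↔Ridgeline (Pioneer→Route 1 $70k, Ridgeline→Route 3 $100k) loses 69.

Max total: $420k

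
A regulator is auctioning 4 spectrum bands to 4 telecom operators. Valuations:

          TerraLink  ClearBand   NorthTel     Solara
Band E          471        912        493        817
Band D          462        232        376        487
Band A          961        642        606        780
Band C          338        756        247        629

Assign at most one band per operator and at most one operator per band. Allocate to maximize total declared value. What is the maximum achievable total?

Maximum total: $2910M

Optimal: TerraLink→Band A ($961M), ClearBand→Band C ($756M), NorthTel→Band D ($376M), Solara→Band E ($817M) — total 961+756+376+817 = $2910M.
Max-entry greedy (repeatedly take the single best remaining cell) gives $2878M, worse by 32.
Next-best assignment: TerraLink→Band A, ClearBand→Band E, NorthTel→Band D, Solara→Band C = $2878M.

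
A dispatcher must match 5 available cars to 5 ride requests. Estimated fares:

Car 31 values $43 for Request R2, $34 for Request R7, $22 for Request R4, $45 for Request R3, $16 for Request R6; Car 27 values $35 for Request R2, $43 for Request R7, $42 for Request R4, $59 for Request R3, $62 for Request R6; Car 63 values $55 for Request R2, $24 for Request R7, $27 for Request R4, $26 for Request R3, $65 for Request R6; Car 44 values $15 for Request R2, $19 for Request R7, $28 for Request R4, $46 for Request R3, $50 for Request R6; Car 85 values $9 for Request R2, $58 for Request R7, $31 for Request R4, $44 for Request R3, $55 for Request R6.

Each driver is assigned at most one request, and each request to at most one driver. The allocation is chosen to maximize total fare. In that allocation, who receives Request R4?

Car 27 receives Request R4.

Optimal: Car 31→Request R2 ($43), Car 27→Request R4 ($42), Car 63→Request R6 ($65), Car 44→Request R3 ($46), Car 85→Request R7 ($58) — total 43+42+65+46+58 = $254.
Max-entry greedy (repeatedly take the single best remaining cell) gives $253, worse by 1.
Next-best assignment: Car 31→Request R2, Car 27→Request R3, Car 63→Request R6, Car 44→Request R4, Car 85→Request R7 = $253.
Car 27's own top request is Request R6 ($62), but forcing Car 27→Request R6 and reassigning the rest optimally gives only $248 — worse by 6.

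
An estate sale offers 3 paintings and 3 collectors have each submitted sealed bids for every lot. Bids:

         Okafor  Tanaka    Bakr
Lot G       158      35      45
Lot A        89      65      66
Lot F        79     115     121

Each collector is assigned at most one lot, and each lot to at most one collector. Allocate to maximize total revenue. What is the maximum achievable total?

Optimal: Okafor→Lot G ($158), Tanaka→Lot A ($65), Bakr→Lot F ($121) — total 158+65+121 = $344.
Row-greedy (each collector in turn takes its best remaining lot) gives $339, worse by 5.
Swapping Tanaka↔Bakr (Tanaka→Lot F $115, Bakr→Lot A $66) loses 5.
Every other assignment is strictly worse.

Maximum total: $344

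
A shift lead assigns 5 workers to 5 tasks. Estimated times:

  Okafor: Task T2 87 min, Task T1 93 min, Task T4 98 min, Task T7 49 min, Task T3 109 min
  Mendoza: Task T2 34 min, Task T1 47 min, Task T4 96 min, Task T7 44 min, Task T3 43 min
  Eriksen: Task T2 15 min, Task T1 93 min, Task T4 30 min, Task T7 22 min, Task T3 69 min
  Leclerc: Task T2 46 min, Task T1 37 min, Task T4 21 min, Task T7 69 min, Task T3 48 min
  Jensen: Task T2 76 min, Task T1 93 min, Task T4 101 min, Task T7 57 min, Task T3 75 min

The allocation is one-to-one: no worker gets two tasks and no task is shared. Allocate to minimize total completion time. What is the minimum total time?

Min total: 207 min

Optimal: Okafor→Task T7 (49 min), Mendoza→Task T1 (47 min), Eriksen→Task T2 (15 min), Leclerc→Task T4 (21 min), Jensen→Task T3 (75 min) — total 49+47+15+21+75 = 207 min.
Row-greedy (each worker in turn takes its cheapest remaining task) gives 225 min, worse by 18.
Next-best assignment: Okafor→Task T7, Mendoza→Task T3, Eriksen→Task T2, Leclerc→Task T4, Jensen→Task T1 = 221 min.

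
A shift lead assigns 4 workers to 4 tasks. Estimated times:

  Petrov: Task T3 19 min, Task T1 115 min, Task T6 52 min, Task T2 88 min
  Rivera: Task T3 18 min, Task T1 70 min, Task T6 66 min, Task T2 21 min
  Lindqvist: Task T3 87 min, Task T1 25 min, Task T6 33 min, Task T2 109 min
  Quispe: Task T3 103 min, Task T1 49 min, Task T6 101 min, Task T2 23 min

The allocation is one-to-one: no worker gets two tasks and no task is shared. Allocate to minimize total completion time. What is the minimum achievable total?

This is the linear assignment problem.
Optimal: Petrov→Task T6 (52 min), Rivera→Task T3 (18 min), Lindqvist→Task T1 (25 min), Quispe→Task T2 (23 min) — total 52+18+25+23 = 118 min.
Row-greedy (each worker in turn takes its cheapest remaining task) gives 166 min, worse by 48.
Swapping Quispe↔Rivera (Quispe→Task T3 103 min, Rivera→Task T2 21 min) adds 83.
Checked against all permutations: 118 min is optimal.

Min total: 118 min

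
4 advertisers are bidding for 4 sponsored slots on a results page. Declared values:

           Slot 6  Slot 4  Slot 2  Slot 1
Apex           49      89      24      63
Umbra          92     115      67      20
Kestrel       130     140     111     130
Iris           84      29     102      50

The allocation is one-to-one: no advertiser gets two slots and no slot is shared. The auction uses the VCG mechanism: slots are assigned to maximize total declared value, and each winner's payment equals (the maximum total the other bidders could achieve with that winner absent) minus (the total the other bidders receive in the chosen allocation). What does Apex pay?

Apex pays $23.

Efficient allocation: Apex→Slot 4 ($89), Umbra→Slot 6 ($92), Kestrel→Slot 1 ($130), Iris→Slot 2 ($102); total welfare W = $413.
Apex receives Slot 4 at value $89, so the others get W − 89 = $324.
Without Apex: best allocation of the remaining 3 bidders over all 4 slots is Umbra→Slot 4 ($115), Kestrel→Slot 6 ($130), Iris→Slot 2 ($102), total $347.
VCG payment = (others' best without Apex) − (others' welfare with Apex) = 347 − 324 = $23.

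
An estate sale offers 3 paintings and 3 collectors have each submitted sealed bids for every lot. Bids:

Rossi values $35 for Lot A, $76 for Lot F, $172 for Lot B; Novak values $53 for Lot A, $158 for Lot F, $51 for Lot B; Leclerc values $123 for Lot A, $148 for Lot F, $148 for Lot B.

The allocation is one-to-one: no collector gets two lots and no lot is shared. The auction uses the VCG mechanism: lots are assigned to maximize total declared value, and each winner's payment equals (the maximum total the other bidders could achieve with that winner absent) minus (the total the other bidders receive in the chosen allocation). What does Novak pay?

Efficient allocation: Rossi→Lot B ($172), Novak→Lot F ($158), Leclerc→Lot A ($123); total welfare W = $453.
Novak receives Lot F at value $158, so the others get W − 158 = $295.
Without Novak: best allocation of the remaining 2 bidders over all 3 lots is Rossi→Lot B ($172), Leclerc→Lot F ($148), total $320.
VCG payment = (others' best without Novak) − (others' welfare with Novak) = 320 − 295 = $25.

Novak pays $25.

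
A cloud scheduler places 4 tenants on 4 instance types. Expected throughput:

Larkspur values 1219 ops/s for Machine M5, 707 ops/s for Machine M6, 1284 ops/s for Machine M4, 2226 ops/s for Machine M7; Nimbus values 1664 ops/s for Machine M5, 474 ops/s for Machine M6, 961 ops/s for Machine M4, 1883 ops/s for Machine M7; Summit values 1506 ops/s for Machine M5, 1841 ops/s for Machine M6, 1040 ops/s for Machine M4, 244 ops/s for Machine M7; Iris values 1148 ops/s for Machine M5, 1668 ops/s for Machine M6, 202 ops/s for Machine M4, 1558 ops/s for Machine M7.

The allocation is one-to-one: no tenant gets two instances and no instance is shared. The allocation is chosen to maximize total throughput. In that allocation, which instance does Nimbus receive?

Nimbus receives Machine M5.

Optimal: Larkspur→Machine M7 (2226 ops/s), Nimbus→Machine M5 (1664 ops/s), Summit→Machine M4 (1040 ops/s), Iris→Machine M6 (1668 ops/s) — total 2226+1664+1040+1668 = 6598 ops/s.
Max-entry greedy (repeatedly take the single best remaining cell) gives 5933 ops/s, worse by 665.
Next-best assignment: Larkspur→Machine M7, Nimbus→Machine M4, Summit→Machine M5, Iris→Machine M6 = 6361 ops/s.
Swapping Iris↔Nimbus (Iris→Machine M5 1148 ops/s, Nimbus→Machine M6 474 ops/s) loses 1710.
Checked against all permutations: 6598 ops/s is optimal.
Nimbus's own top instance is Machine M7 (1883 ops/s), but forcing Nimbus→Machine M7 and reassigning the rest optimally gives only 6341 ops/s — worse by 257.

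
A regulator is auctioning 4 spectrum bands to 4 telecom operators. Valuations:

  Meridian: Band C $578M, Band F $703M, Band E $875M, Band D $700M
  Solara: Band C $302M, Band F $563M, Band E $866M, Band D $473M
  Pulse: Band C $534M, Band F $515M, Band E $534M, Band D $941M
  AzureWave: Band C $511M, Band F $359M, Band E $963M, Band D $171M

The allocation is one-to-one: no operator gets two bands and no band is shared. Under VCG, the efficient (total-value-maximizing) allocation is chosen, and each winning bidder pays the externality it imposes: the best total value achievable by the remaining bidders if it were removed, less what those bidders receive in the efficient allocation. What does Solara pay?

Solara pays $125M.

Efficient allocation: Meridian→Band C ($578M), Solara→Band F ($563M), Pulse→Band D ($941M), AzureWave→Band E ($963M); total welfare W = $3045M.
Solara receives Band F at value $563M, so the others get W − 563 = $2482M.
Without Solara: best allocation of the remaining 3 bidders over all 4 bands is Meridian→Band F ($703M), Pulse→Band D ($941M), AzureWave→Band E ($963M), total $2607M.
VCG payment = (others' best without Solara) − (others' welfare with Solara) = 2607 − 2482 = $125M.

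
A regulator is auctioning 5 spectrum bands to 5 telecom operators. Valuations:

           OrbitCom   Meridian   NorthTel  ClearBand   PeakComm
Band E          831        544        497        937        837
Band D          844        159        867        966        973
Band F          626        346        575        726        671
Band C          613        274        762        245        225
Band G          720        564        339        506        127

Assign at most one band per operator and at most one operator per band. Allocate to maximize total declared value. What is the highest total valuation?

Optimal: OrbitCom→Band F ($626M), Meridian→Band G ($564M), NorthTel→Band C ($762M), ClearBand→Band E ($937M), PeakComm→Band D ($973M) — total 626+564+762+937+973 = $3862M.
Row-greedy (each operator in turn takes its best remaining band) gives $3778M, worse by 84.
Next-best assignment: OrbitCom→Band E, Meridian→Band G, NorthTel→Band C, ClearBand→Band F, PeakComm→Band D = $3856M.
Swapping Meridian↔OrbitCom (Meridian→Band F $346M, OrbitCom→Band G $720M) loses 124.
Checked against all permutations: $3862M is optimal.

Max total: $3862M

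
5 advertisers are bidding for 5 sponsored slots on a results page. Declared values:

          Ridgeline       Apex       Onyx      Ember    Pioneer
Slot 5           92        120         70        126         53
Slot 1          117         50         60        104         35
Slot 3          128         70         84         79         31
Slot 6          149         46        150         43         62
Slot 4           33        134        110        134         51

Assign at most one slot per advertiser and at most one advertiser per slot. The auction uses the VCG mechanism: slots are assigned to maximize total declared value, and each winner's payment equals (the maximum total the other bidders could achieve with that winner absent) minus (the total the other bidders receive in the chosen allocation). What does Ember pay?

Efficient allocation: Ridgeline→Slot 3 ($128), Apex→Slot 4 ($134), Onyx→Slot 6 ($150), Ember→Slot 5 ($126), Pioneer→Slot 1 ($35); total welfare W = $573.
Ember receives Slot 5 at value $126, so the others get W − 126 = $447.
Without Ember: best allocation of the remaining 4 bidders over all 5 slots is Ridgeline→Slot 3 ($128), Apex→Slot 4 ($134), Onyx→Slot 6 ($150), Pioneer→Slot 5 ($53), total $465.
VCG payment = (others' best without Ember) − (others' welfare with Ember) = 465 − 447 = $18.

Ember pays $18.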